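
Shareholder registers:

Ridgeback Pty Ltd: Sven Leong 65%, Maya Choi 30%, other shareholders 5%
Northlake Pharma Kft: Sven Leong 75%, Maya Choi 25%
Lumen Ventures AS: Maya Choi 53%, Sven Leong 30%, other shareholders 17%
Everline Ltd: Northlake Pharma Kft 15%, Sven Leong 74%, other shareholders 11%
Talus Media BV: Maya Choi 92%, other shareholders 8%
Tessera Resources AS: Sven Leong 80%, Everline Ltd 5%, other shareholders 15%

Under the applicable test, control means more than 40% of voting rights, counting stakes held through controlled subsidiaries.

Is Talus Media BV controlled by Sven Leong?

Sven holds 65% of Ridgeback, so Sven controls Ridgeback.
Sven holds 75% of Northlake, so Sven controls Northlake.
Northlake and Sven together hold 15% + 74% = 89% of Everline, so Sven controls Everline.
Sven and Everline together hold 80% + 5% = 85% of Tessera, so Sven controls Tessera.
Neither Sven nor any entity Sven controls holds any voting interest in Talus.
So Sven does not control Talus.

No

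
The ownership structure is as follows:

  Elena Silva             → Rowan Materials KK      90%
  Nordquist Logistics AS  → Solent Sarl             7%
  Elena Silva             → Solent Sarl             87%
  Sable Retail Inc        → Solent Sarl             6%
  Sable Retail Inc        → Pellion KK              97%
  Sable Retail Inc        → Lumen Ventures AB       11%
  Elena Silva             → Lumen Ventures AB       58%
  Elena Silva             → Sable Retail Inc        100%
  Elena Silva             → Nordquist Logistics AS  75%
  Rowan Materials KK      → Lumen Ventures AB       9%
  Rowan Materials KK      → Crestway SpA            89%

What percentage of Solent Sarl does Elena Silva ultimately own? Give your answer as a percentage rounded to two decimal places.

98.25%

Elena reaches Solent along 3 paths.
Direct stake: 87% = 87%.
Via Sable: 100% × 6% = 6%.
Via Nordquist: 75% × 7% = 5.25%.
Total: 87% + 6% + 5.25% = 98.25%.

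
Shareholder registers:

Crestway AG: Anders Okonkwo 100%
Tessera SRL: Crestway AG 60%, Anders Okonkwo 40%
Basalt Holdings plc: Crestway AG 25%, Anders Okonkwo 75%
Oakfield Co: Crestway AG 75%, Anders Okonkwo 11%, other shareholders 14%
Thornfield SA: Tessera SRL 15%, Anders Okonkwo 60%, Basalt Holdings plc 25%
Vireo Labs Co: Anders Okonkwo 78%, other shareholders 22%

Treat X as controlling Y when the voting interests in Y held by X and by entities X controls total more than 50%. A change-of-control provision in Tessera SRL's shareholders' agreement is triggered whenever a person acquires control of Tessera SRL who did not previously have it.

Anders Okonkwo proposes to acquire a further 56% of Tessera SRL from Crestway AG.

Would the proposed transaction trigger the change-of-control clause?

The purchase adds only to Anders's holdings (Crestway's stake shrinks), so Anders is the only person who could newly come to control Tessera.
Anders holds 100% of Crestway, so Anders controls Crestway.
Crestway and Anders together hold 60% + 40% = 100% of Tessera, so Anders controls Tessera.
So Anders already controls Tessera before the transaction.
After the purchase, Anders's direct stake in Tessera rises to 40% + 56% = 96%, and Crestway's stake falls to 4%.
Anders controlled Tessera already, so this is not a new person acquiring control; every other person's position is unchanged or reduced.
No new person acquires control, so the clause is not triggered.

No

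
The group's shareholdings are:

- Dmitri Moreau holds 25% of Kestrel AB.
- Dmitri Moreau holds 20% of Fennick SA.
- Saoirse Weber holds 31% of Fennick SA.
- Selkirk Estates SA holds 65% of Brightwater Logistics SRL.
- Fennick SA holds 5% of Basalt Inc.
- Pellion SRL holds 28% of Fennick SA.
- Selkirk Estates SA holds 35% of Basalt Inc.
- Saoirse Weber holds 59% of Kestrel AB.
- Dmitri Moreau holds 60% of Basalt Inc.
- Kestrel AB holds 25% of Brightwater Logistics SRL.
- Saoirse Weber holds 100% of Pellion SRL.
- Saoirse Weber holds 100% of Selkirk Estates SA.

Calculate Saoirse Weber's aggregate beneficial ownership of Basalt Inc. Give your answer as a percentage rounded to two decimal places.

37.95%

Saoirse reaches Basalt along 3 paths.
Via Fennick: 31% × 5% = 1.55%.
Via Pellion → Fennick: 100% × 28% × 5% = 1.4%.
Via Selkirk: 100% × 35% = 35%.
Total: 1.55% + 1.4% + 35% = 37.95%.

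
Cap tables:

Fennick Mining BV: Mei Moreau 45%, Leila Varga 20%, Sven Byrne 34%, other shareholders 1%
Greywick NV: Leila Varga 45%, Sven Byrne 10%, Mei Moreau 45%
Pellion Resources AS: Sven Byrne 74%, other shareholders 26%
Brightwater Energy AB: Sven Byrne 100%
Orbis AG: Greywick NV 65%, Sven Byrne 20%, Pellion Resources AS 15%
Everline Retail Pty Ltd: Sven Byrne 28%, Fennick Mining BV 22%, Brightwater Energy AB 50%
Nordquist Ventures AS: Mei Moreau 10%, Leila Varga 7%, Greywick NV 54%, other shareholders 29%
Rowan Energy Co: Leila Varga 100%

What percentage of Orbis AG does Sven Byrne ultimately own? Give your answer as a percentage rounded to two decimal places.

37.60%

Sven reaches Orbis along 3 paths.
Via Greywick: 10% × 65% = 6.5%.
Direct stake: 20% = 20%.
Via Pellion: 74% × 15% = 11.1%.
Total: 6.5% + 20% + 11.1% = 37.6%.
Rounded: 37.60%.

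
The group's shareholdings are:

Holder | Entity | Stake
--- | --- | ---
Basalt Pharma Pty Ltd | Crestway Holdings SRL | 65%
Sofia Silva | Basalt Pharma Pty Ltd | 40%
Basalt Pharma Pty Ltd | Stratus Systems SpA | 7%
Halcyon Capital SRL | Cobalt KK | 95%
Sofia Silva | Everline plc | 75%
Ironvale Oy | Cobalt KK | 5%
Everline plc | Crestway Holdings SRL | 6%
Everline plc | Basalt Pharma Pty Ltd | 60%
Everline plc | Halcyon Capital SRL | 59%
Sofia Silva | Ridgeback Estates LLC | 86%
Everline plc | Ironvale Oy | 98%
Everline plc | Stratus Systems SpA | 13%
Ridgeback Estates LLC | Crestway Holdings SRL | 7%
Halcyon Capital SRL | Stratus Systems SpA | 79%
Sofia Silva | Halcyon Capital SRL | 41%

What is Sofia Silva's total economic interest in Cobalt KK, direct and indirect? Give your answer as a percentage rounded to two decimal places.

Sofia reaches Cobalt along 3 paths.
Via Everline → Ironvale: 75% × 98% × 5% = 3.675%.
Via Halcyon: 41% × 95% = 38.95%.
Via Everline → Halcyon: 75% × 59% × 95% = 42.0375%.
Total: 3.675% + 38.95% + 42.0375% = 84.6625%.
Rounded: 84.66%.

84.66%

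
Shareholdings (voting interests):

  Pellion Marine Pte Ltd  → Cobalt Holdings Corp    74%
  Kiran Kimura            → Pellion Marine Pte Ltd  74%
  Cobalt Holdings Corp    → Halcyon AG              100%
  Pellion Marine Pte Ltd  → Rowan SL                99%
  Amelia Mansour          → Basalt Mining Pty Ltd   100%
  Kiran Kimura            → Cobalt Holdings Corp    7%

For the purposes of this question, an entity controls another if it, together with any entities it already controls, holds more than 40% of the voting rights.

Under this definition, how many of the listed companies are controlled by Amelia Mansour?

1

Amelia holds 100% of Basalt, so Amelia controls Basalt.
No other company's threshold is met.
Amelia controls 1 company.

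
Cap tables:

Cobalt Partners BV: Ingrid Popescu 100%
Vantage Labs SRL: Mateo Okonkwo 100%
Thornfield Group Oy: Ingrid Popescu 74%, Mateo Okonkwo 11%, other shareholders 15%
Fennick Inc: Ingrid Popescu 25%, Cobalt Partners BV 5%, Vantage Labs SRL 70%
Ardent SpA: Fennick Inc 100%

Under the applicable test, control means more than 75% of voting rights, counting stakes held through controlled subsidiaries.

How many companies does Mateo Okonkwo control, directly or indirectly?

Mateo holds 100% of Vantage, so Mateo controls Vantage.
No other company's threshold is met.
Mateo controls 1 company.

1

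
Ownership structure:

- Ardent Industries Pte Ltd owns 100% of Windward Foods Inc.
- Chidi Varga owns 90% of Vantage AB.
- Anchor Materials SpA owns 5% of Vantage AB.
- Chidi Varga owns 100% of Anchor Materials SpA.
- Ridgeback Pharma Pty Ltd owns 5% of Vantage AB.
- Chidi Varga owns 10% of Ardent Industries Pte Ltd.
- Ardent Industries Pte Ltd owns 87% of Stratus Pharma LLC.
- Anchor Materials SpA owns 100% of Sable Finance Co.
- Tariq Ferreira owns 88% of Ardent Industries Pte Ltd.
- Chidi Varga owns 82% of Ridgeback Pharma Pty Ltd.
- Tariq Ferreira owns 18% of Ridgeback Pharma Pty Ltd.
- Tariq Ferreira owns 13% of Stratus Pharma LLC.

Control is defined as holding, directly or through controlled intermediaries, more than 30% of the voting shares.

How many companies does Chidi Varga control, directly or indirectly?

Chidi holds 82% of Ridgeback, so Chidi controls Ridgeback.
Chidi holds 100% of Anchor, so Chidi controls Anchor.
Chidi and Anchor and Ridgeback together hold 90% + 5% + 5% = 100% of Vantage, so Chidi controls Vantage.
Anchor holds 100% of Sable, so Chidi controls Sable.
No other company's threshold is met.
Chidi controls 4 companies.

4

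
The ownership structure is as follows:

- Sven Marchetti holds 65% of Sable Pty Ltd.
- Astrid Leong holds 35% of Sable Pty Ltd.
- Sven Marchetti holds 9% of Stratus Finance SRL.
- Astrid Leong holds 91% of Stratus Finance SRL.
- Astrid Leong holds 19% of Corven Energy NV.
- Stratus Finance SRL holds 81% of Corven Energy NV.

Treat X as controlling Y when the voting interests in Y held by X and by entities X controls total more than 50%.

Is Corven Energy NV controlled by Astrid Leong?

Yes

Astrid holds 91% of Stratus, so Astrid controls Stratus.
Astrid and Stratus together hold 19% + 81% = 100% of Corven, so Astrid controls Corven.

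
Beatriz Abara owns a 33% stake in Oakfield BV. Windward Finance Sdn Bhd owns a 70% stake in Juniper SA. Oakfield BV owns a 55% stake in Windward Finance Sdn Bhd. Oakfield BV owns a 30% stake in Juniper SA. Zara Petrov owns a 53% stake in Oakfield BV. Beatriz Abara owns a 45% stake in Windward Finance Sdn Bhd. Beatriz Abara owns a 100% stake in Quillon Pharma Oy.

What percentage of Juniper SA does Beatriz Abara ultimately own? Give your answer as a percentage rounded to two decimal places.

54.11%

Beatriz reaches Juniper along 3 paths.
Via Windward: 45% × 70% = 31.5%.
Via Oakfield → Windward: 33% × 55% × 70% = 12.705%.
Via Oakfield: 33% × 30% = 9.9%.
Total: 31.5% + 12.705% + 9.9% = 54.105%.
Rounded: 54.11%.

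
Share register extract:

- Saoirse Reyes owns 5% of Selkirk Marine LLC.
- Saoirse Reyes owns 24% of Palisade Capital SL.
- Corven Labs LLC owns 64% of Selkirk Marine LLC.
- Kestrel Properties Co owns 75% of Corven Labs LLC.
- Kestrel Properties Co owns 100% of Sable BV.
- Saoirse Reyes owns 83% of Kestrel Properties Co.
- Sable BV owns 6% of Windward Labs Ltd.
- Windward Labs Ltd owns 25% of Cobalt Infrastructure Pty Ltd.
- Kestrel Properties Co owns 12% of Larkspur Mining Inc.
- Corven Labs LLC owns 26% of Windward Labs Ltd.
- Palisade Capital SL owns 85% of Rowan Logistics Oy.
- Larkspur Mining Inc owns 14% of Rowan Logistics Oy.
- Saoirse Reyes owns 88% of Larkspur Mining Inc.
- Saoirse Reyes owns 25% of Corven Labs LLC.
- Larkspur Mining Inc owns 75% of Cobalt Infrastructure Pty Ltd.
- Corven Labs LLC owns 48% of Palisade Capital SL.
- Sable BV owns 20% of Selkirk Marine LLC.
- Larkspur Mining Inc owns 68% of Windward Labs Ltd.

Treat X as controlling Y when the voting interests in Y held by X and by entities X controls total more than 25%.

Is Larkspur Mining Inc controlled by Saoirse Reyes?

Saoirse holds 83% of Kestrel, so Saoirse controls Kestrel.
Kestrel and Saoirse together hold 12% + 88% = 100% of Larkspur, so Saoirse controls Larkspur.

Yes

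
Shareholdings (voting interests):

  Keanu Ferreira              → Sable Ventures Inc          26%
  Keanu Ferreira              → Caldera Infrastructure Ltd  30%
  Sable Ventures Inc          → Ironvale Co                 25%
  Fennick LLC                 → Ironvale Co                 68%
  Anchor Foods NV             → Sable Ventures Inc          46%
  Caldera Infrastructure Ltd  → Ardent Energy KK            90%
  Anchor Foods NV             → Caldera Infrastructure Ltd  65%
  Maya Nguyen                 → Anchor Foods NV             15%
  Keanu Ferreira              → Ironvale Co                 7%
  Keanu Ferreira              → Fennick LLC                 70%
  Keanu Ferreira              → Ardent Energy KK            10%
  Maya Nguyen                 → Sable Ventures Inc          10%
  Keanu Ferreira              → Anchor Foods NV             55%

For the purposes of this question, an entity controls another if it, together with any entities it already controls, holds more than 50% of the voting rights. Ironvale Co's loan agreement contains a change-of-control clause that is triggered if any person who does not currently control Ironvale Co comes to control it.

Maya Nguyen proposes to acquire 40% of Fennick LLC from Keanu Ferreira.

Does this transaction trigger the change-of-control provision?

The purchase adds only to Maya's holdings (Keanu's stake shrinks), so Maya is the only person who could newly come to control Ironvale.
Maya's largest direct stake is 15% in Anchor, which does not meet the threshold, so Maya controls no company.
Neither Maya nor any entity Maya controls holds any voting interest in Ironvale.
So before the transaction, Maya does not control Ironvale.
After the purchase, Maya holds 40% of Fennick directly, and Keanu's stake falls to 30%.
Maya's side now holds 40% of Fennick, not > 50%, so Maya still does not control Fennick.
After the transaction, neither Maya nor any entity Maya controls holds a voting interest in Ironvale, so Maya still does not control it.
No new person acquires control, so the clause is not triggered.

No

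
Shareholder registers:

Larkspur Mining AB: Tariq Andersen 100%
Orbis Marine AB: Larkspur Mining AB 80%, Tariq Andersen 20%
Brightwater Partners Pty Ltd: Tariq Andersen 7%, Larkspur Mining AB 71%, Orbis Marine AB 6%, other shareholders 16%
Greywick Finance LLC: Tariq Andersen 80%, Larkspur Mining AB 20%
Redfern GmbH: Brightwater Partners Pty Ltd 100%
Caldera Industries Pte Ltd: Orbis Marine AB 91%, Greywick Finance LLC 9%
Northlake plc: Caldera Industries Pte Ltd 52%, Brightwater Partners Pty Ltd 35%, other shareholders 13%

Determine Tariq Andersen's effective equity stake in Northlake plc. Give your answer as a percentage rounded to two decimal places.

Tariq reaches Northlake along 8 paths.
Via Larkspur → Orbis → Caldera: 100% × 80% × 91% × 52% = 37.856%.
Via Orbis → Caldera: 20% × 91% × 52% = 9.464%.
Via Greywick → Caldera: 80% × 9% × 52% = 3.744%.
Via Larkspur → Greywick → Caldera: 100% × 20% × 9% × 52% = 0.936%.
Via Brightwater: 7% × 35% = 2.45%.
Via Larkspur → Brightwater: 100% × 71% × 35% = 24.85%.
Via Larkspur → Orbis → Brightwater: 100% × 80% × 6% × 35% = 1.68%.
Via Orbis → Brightwater: 20% × 6% × 35% = 0.42%.
Total: 37.856% + 9.464% + 3.744% + 0.936% + 2.45% + 24.85% + 1.68% + 0.42% = 81.4%.
Rounded: 81.40%.

81.40%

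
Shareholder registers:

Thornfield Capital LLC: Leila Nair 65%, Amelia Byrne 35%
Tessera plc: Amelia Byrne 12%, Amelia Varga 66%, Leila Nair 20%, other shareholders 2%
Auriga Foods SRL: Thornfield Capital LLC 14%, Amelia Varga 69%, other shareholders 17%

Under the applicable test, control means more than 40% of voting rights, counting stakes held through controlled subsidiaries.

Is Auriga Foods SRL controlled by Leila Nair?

Leila holds 65% of Thornfield, so Leila controls Thornfield.
In Auriga, Leila's side holds only 14%, not > 40%.
So Leila does not control Auriga.

No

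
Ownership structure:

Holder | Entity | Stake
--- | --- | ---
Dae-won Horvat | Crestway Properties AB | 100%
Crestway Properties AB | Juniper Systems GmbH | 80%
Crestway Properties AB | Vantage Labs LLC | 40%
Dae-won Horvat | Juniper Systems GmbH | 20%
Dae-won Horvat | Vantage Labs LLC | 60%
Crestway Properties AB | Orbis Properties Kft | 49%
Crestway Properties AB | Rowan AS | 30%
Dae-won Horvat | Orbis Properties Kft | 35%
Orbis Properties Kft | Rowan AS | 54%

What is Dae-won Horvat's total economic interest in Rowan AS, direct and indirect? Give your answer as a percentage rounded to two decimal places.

75.36%

Dae-won reaches Rowan along 3 paths.
Via Orbis: 35% × 54% = 18.9%.
Via Crestway → Orbis: 100% × 49% × 54% = 26.46%.
Via Crestway: 100% × 30% = 30%.
Total: 18.9% + 26.46% + 30% = 75.36%.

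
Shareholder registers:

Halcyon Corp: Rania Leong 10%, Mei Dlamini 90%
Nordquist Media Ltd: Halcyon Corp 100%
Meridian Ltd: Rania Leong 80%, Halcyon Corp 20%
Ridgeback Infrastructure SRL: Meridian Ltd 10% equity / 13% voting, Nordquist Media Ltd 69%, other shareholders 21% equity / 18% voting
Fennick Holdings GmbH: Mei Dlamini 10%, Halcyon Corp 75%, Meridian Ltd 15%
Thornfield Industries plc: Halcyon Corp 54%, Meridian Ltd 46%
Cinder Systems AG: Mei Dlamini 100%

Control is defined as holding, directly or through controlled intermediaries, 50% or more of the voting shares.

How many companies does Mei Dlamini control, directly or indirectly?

6

Mei holds 90% of Halcyon, so Mei controls Halcyon.
Halcyon holds 100% of Nordquist, so Mei controls Nordquist.
Nordquist holds 69% of Ridgeback, so Mei controls Ridgeback.
Mei and Halcyon together hold 10% + 75% = 85% of Fennick, so Mei controls Fennick.
Halcyon holds 54% of Thornfield, so Mei controls Thornfield.
Mei holds 100% of Cinder, so Mei controls Cinder.
No other company's threshold is met.
Mei controls 6 companies.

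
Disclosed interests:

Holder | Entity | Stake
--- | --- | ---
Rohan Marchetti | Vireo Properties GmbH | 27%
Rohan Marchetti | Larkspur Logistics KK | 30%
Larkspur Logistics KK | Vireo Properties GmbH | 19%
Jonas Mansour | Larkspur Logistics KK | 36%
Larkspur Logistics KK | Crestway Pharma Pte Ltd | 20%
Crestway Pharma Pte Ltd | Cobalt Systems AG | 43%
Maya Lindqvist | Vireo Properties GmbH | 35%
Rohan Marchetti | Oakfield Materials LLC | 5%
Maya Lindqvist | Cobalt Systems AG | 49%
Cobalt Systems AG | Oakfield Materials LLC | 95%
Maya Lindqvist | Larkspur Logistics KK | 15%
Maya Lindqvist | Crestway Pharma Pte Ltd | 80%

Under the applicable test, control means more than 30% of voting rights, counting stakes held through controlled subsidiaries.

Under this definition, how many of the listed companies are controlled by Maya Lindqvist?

Maya holds 35% of Vireo, so Maya controls Vireo.
Maya holds 80% of Crestway, so Maya controls Crestway.
Crestway and Maya together hold 43% + 49% = 92% of Cobalt, so Maya controls Cobalt.
Cobalt holds 95% of Oakfield, so Maya controls Oakfield.
No other company's threshold is met.
Maya controls 4 companies.

4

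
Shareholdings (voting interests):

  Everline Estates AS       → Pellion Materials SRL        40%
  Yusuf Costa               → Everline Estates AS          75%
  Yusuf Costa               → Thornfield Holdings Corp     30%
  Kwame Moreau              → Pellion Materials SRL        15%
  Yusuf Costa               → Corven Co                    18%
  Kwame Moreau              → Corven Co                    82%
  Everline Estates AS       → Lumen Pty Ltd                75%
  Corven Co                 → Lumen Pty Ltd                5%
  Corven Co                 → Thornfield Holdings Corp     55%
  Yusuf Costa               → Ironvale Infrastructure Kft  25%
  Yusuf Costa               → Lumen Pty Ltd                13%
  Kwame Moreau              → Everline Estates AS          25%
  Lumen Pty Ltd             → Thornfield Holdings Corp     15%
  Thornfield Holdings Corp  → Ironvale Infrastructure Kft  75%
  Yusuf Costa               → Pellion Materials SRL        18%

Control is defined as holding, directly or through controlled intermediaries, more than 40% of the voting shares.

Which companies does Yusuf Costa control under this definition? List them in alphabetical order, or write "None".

Yusuf holds 75% of Everline, so Yusuf controls Everline.
Everline and Yusuf together hold 75% + 13% = 88% of Lumen, so Yusuf controls Lumen.
Yusuf and Everline together hold 18% + 40% = 58% of Pellion, so Yusuf controls Pellion.
Yusuf and Lumen together hold 30% + 15% = 45% of Thornfield, so Yusuf controls Thornfield.
Yusuf and Thornfield together hold 25% + 75% = 100% of Ironvale, so Yusuf controls Ironvale.
No other company's threshold is met.

Everline Estates AS, Ironvale Infrastructure Kft, Lumen Pty Ltd, Pellion Materials SRL, Thornfield Holdings Corp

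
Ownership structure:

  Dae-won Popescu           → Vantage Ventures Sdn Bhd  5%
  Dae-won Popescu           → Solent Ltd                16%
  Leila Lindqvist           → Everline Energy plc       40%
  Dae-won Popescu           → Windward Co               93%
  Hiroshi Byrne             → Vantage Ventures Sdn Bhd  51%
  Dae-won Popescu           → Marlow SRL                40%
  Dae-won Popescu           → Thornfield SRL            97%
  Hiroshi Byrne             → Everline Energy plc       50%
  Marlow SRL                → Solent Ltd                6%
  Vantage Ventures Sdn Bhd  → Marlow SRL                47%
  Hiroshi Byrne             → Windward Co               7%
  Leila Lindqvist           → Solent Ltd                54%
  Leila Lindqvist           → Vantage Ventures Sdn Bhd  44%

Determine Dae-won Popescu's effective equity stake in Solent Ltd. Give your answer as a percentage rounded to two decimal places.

18.54%

Dae-won reaches Solent along 3 paths.
Direct stake: 16% = 16%.
Via Marlow: 40% × 6% = 2.4%.
Via Vantage → Marlow: 5% × 47% × 6% = 0.141%.
Total: 16% + 2.4% + 0.141% = 18.541%.
Rounded: 18.54%.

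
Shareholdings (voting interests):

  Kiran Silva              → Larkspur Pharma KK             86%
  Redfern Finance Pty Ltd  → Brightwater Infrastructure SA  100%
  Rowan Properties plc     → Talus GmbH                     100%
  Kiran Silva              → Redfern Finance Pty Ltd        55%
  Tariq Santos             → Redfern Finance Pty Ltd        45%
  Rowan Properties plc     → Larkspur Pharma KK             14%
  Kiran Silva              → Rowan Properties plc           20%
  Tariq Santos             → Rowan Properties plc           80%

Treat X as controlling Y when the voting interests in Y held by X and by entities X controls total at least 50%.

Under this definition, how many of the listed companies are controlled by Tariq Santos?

Tariq holds 80% of Rowan, so Tariq controls Rowan.
Rowan holds 100% of Talus, so Tariq controls Talus.
No other company's threshold is met.
Tariq controls 2 companies.

2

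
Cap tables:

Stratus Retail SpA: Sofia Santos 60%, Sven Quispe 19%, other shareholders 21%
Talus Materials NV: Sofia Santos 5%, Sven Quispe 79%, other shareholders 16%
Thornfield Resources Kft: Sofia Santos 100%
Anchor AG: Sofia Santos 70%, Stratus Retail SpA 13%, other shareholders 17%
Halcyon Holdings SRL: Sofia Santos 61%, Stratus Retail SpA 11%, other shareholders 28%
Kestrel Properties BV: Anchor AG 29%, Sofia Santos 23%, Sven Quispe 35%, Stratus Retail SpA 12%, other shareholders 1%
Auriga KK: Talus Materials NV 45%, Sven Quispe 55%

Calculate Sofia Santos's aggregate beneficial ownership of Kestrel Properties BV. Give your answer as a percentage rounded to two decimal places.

Sofia reaches Kestrel along 4 paths.
Via Anchor: 70% × 29% = 20.3%.
Via Stratus → Anchor: 60% × 13% × 29% = 2.262%.
Direct stake: 23% = 23%.
Via Stratus: 60% × 12% = 7.2%.
Total: 20.3% + 2.262% + 23% + 7.2% = 52.762%.
Rounded: 52.76%.

52.76%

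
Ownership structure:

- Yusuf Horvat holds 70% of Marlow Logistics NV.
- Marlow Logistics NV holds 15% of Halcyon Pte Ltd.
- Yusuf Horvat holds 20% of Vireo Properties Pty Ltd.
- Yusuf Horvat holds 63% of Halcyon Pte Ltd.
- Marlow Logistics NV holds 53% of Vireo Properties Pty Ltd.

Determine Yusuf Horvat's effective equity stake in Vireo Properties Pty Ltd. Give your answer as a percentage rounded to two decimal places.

57.10%

Yusuf reaches Vireo along 2 paths.
Via Marlow: 70% × 53% = 37.1%.
Direct stake: 20% = 20%.
Total: 37.1% + 20% = 57.1%.
Rounded: 57.10%.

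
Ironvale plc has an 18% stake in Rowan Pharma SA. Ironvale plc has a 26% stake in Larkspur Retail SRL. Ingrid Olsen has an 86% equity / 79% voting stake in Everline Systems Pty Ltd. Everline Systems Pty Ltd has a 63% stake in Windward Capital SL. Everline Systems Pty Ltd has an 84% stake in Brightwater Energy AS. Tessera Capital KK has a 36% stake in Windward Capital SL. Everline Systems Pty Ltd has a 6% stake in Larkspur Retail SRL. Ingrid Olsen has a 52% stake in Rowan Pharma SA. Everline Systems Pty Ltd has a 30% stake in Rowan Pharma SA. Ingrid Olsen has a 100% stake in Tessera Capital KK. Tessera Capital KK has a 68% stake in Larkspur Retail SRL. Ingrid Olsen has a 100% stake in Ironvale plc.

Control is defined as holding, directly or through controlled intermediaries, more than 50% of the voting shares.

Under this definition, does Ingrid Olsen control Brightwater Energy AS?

Ingrid holds 79% of Everline, so Ingrid controls Everline.
Everline holds 84% of Brightwater, so Ingrid controls Brightwater.

Yes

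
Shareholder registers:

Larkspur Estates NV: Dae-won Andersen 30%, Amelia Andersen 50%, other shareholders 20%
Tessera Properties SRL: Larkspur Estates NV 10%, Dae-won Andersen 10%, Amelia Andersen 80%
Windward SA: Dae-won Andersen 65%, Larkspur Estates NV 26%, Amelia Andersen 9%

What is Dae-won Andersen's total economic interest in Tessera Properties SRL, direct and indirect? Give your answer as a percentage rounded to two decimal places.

Dae-won reaches Tessera along 2 paths.
Via Larkspur: 30% × 10% = 3%.
Direct stake: 10% = 10%.
Total: 3% + 10% = 13%.
Rounded: 13.00%.

13.00%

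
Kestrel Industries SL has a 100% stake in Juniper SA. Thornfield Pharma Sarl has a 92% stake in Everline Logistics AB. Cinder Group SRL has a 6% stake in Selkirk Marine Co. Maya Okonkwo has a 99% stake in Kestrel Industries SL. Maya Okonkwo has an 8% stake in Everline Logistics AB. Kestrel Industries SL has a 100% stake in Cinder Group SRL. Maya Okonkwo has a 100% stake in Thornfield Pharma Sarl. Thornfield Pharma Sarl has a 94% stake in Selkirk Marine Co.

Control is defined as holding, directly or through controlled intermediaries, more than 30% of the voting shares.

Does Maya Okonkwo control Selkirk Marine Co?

Yes

Maya holds 100% of Thornfield, so Maya controls Thornfield.
Maya holds 99% of Kestrel, so Maya controls Kestrel.
Kestrel holds 100% of Cinder, so Maya controls Cinder.
Thornfield and Cinder together hold 94% + 6% = 100% of Selkirk, so Maya controls Selkirk.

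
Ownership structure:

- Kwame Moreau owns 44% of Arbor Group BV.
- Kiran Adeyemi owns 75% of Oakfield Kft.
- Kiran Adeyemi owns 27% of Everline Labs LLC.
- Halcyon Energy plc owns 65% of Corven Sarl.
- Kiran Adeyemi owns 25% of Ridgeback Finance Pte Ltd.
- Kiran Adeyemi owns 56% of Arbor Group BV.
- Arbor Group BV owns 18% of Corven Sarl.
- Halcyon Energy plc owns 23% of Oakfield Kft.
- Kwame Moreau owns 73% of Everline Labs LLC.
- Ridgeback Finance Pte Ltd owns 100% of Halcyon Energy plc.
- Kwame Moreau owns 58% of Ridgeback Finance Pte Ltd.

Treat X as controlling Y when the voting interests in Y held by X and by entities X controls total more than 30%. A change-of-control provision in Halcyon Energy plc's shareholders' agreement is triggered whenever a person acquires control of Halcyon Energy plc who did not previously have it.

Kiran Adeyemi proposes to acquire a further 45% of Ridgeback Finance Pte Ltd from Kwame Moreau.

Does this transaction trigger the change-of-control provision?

Yes

The purchase adds only to Kiran's holdings (Kwame's stake shrinks), so Kiran is the only person who could newly come to control Halcyon.
Kiran holds 56% of Arbor, so Kiran controls Arbor.
Kiran holds 75% of Oakfield, so Kiran controls Oakfield.
Neither Kiran nor any entity Kiran controls holds any voting interest in Halcyon.
So before the transaction, Kiran does not control Halcyon.
After the purchase, Kiran's direct stake in Ridgeback rises to 25% + 45% = 70%, and Kwame's stake falls to 13%.
Kiran holds 70% of Ridgeback, so Kiran controls Ridgeback.
Ridgeback holds 100% of Halcyon, so Kiran controls Halcyon.
Kiran did not control Halcyon before and does after, so the clause is triggered.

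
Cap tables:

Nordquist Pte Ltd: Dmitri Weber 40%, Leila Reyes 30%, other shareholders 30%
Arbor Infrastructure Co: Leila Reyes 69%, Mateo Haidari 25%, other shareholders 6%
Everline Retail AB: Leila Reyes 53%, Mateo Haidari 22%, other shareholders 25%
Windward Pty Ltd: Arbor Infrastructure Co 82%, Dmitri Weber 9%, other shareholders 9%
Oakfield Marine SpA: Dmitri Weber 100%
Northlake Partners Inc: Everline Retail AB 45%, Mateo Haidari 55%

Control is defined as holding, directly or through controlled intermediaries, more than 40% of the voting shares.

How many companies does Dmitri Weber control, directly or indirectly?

1

Dmitri holds 100% of Oakfield, so Dmitri controls Oakfield.
No other company's threshold is met.
Dmitri controls 1 company.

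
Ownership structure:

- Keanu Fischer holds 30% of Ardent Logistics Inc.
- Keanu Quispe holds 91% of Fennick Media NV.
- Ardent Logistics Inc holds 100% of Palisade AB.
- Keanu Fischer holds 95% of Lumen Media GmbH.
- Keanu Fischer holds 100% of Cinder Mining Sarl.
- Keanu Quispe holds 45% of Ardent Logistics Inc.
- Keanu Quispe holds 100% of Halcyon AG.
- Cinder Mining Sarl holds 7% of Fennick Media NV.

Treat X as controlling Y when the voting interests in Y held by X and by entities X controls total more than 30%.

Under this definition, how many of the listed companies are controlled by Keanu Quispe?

4

Keanu Quispe holds 45% of Ardent, so Keanu Quispe controls Ardent.
Keanu Quispe holds 100% of Halcyon, so Keanu Quispe controls Halcyon.
Keanu Quispe holds 91% of Fennick, so Keanu Quispe controls Fennick.
Ardent holds 100% of Palisade, so Keanu Quispe controls Palisade.
No other company's threshold is met.
Keanu Quispe controls 4 companies.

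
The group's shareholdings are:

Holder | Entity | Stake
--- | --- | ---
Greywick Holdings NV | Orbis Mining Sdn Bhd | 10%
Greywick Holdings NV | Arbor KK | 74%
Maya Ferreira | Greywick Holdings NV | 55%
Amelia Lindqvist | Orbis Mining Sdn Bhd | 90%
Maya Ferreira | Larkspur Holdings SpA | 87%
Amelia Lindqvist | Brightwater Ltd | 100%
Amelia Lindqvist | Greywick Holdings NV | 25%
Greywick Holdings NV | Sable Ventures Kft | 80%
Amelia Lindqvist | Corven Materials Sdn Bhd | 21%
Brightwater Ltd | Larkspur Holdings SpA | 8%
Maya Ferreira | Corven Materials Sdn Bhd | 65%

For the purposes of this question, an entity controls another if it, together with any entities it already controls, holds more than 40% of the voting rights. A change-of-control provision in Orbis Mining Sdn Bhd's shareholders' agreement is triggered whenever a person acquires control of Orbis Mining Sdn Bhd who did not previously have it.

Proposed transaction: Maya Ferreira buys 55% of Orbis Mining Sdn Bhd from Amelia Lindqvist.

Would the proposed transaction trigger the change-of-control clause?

The purchase adds only to Maya's holdings (Amelia's stake shrinks), so Maya is the only person who could newly come to control Orbis.
Maya holds 65% of Corven, so Maya controls Corven.
Maya holds 55% of Greywick, so Maya controls Greywick.
Greywick holds 74% of Arbor, so Maya controls Arbor.
Greywick holds 80% of Sable, so Maya controls Sable.
Maya holds 87% of Larkspur, so Maya controls Larkspur.
In Orbis, Maya's side holds only 10%, not > 40%.
So before the transaction, Maya does not control Orbis.
After the purchase, Maya holds 55% of Orbis directly, and Amelia's stake falls to 35%.
Greywick and Maya together hold 10% + 55% = 65% of Orbis, so Maya controls Orbis.
Maya did not control Orbis before and does after, so the clause is triggered.

Yes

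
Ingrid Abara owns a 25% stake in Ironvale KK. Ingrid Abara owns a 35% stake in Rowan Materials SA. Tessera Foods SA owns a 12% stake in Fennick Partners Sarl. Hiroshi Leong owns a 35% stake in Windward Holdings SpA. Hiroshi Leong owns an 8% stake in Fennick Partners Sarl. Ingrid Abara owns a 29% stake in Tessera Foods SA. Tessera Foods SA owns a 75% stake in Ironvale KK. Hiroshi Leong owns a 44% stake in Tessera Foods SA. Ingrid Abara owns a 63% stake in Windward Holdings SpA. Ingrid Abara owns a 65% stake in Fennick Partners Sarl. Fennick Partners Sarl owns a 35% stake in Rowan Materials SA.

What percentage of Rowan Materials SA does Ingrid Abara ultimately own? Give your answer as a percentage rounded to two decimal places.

Ingrid reaches Rowan along 3 paths.
Direct stake: 35% = 35%.
Via Fennick: 65% × 35% = 22.75%.
Via Tessera → Fennick: 29% × 12% × 35% = 1.218%.
Total: 35% + 22.75% + 1.218% = 58.968%.
Rounded: 58.97%.

58.97%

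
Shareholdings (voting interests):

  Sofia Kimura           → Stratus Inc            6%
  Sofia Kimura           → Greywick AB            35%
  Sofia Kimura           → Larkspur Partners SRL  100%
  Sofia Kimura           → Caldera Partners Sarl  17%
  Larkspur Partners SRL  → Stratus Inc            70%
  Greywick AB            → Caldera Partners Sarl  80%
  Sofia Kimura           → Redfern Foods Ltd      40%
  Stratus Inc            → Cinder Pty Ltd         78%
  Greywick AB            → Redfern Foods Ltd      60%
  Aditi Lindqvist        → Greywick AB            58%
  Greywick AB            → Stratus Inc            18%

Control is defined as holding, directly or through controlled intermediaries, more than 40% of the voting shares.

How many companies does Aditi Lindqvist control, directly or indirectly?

3

Aditi holds 58% of Greywick, so Aditi controls Greywick.
Greywick holds 60% of Redfern, so Aditi controls Redfern.
Greywick holds 80% of Caldera, so Aditi controls Caldera.
No other company's threshold is met.
Aditi controls 3 companies.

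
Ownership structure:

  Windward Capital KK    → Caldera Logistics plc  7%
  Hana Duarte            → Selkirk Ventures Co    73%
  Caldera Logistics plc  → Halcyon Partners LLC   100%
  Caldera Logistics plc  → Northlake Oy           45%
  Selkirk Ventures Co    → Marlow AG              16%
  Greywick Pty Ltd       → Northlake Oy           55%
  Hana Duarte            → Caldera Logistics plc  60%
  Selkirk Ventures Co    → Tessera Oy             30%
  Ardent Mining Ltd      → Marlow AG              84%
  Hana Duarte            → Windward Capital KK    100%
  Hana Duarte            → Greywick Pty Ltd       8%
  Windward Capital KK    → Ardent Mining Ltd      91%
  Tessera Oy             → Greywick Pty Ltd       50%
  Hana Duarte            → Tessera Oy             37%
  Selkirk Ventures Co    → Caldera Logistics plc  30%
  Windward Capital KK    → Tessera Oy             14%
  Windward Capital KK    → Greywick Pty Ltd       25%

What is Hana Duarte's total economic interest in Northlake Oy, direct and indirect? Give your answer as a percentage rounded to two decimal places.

78.20%

Hana reaches Northlake along 8 paths.
Via Selkirk → Caldera: 73% × 30% × 45% = 9.855%.
Via Windward → Caldera: 100% × 7% × 45% = 3.15%.
Via Caldera: 60% × 45% = 27%.
Via Windward → Tessera → Greywick: 100% × 14% × 50% × 55% = 3.85%.
Via Selkirk → Tessera → Greywick: 73% × 30% × 50% × 55% = 6.0225%.
Via Tessera → Greywick: 37% × 50% × 55% = 10.175%.
Via Windward → Greywick: 100% × 25% × 55% = 13.75%.
Via Greywick: 8% × 55% = 4.4%.
Total: 9.855% + 3.15% + 27% + 3.85% + 6.0225% + 10.175% + 13.75% + 4.4% = 78.2025%.
Rounded: 78.20%.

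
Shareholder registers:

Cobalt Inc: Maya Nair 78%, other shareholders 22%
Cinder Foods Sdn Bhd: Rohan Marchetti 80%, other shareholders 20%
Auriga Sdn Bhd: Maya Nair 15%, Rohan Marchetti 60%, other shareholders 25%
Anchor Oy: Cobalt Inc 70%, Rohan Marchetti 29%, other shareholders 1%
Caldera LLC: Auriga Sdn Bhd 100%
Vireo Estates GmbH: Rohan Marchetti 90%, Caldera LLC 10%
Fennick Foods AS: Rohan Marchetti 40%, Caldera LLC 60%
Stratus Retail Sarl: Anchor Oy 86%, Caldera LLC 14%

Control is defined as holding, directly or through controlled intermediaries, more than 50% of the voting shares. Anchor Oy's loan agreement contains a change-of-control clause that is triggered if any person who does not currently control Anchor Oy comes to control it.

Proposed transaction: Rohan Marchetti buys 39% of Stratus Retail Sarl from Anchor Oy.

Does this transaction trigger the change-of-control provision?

The purchase adds only to Rohan's holdings (Anchor's stake shrinks), so Rohan is the only person who could newly come to control Anchor.
Rohan holds 80% of Cinder, so Rohan controls Cinder.
Rohan holds 60% of Auriga, so Rohan controls Auriga.
Auriga holds 100% of Caldera, so Rohan controls Caldera.
Rohan and Caldera together hold 90% + 10% = 100% of Vireo, so Rohan controls Vireo.
Rohan and Caldera together hold 40% + 60% = 100% of Fennick, so Rohan controls Fennick.
In Anchor, Rohan's side holds only 29%, not > 50%.
So before the transaction, Rohan does not control Anchor.
After the purchase, Rohan holds 39% of Stratus directly, and Anchor's stake falls to 47%.
Caldera and Rohan together hold 14% + 39% = 53% of Stratus, so Rohan controls Stratus.
After the transaction, Rohan's side holds 29% of Anchor, not > 50%, so Rohan still does not control Anchor.
No new person acquires control, so the clause is not triggered.

No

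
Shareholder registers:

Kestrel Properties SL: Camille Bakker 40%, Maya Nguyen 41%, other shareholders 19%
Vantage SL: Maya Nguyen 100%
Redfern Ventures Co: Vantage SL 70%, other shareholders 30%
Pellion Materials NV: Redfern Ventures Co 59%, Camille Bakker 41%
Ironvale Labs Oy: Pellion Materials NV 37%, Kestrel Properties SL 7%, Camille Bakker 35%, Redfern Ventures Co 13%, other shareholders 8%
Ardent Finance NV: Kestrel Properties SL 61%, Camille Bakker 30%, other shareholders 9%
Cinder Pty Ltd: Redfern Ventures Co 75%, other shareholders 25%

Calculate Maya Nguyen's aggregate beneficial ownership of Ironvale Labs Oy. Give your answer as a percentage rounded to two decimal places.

Maya reaches Ironvale along 3 paths.
Via Vantage → Redfern → Pellion: 100% × 70% × 59% × 37% = 15.281%.
Via Kestrel: 41% × 7% = 2.87%.
Via Vantage → Redfern: 100% × 70% × 13% = 9.1%.
Total: 15.281% + 2.87% + 9.1% = 27.251%.
Rounded: 27.25%.

27.25%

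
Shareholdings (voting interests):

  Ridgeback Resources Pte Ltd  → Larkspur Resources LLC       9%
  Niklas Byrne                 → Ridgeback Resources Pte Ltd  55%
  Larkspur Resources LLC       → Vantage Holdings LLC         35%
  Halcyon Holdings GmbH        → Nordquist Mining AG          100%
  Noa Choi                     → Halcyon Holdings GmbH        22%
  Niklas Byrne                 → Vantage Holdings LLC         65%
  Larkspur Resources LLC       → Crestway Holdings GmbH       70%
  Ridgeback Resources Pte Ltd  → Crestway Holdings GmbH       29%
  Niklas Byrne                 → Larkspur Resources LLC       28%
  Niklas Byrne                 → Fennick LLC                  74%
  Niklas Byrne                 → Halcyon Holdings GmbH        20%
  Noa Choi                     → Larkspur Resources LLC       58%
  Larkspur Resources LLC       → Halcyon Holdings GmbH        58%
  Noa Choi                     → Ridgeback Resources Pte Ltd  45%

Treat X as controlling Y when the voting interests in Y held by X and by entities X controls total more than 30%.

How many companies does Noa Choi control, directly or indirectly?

6

Noa holds 45% of Ridgeback, so Noa controls Ridgeback.
Noa and Ridgeback together hold 58% + 9% = 67% of Larkspur, so Noa controls Larkspur.
Larkspur and Noa together hold 58% + 22% = 80% of Halcyon, so Noa controls Halcyon.
Ridgeback and Larkspur together hold 29% + 70% = 99% of Crestway, so Noa controls Crestway.
Halcyon holds 100% of Nordquist, so Noa controls Nordquist.
Larkspur holds 35% of Vantage, so Noa controls Vantage.
No other company's threshold is met.
Noa controls 6 companies.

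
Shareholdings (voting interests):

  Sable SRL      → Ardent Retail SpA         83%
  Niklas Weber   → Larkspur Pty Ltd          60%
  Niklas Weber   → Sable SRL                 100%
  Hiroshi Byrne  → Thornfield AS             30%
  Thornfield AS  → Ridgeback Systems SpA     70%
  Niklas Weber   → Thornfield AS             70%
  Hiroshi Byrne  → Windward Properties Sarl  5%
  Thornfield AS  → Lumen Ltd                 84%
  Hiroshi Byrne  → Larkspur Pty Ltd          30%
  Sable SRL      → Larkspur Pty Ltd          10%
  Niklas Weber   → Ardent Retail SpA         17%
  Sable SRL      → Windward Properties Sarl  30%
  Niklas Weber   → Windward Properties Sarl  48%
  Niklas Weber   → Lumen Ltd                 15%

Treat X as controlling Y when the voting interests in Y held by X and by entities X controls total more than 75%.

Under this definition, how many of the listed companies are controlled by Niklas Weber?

Niklas holds 100% of Sable, so Niklas controls Sable.
Sable and Niklas together hold 30% + 48% = 78% of Windward, so Niklas controls Windward.
Sable and Niklas together hold 83% + 17% = 100% of Ardent, so Niklas controls Ardent.
No other company's threshold is met.
Niklas controls 3 companies.

3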